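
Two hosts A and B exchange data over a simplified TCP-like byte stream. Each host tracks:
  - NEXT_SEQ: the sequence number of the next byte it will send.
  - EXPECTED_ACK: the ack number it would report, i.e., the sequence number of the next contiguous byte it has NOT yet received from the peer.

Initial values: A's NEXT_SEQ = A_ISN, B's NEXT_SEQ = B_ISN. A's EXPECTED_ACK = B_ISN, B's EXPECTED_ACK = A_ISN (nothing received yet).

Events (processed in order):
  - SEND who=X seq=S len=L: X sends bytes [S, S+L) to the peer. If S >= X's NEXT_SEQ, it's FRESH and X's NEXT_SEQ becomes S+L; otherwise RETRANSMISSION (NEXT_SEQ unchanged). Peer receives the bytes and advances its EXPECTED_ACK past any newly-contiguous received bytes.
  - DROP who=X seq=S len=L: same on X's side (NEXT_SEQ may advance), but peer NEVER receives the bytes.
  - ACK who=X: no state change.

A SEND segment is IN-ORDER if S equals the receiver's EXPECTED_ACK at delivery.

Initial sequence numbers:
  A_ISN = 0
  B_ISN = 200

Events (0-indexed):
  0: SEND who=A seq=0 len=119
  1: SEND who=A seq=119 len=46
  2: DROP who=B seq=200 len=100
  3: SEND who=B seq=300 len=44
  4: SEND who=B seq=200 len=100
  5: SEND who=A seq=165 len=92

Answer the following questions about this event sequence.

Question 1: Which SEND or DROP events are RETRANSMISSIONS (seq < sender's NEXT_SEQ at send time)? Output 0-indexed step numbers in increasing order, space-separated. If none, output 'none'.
Answer: 4

Derivation:
Step 0: SEND seq=0 -> fresh
Step 1: SEND seq=119 -> fresh
Step 2: DROP seq=200 -> fresh
Step 3: SEND seq=300 -> fresh
Step 4: SEND seq=200 -> retransmit
Step 5: SEND seq=165 -> fresh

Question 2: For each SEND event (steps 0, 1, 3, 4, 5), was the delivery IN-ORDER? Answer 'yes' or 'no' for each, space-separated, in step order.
Answer: yes yes no yes yes

Derivation:
Step 0: SEND seq=0 -> in-order
Step 1: SEND seq=119 -> in-order
Step 3: SEND seq=300 -> out-of-order
Step 4: SEND seq=200 -> in-order
Step 5: SEND seq=165 -> in-order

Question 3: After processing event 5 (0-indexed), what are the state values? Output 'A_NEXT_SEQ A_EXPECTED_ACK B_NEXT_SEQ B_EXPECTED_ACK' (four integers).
After event 0: A_seq=119 A_ack=200 B_seq=200 B_ack=119
After event 1: A_seq=165 A_ack=200 B_seq=200 B_ack=165
After event 2: A_seq=165 A_ack=200 B_seq=300 B_ack=165
After event 3: A_seq=165 A_ack=200 B_seq=344 B_ack=165
After event 4: A_seq=165 A_ack=344 B_seq=344 B_ack=165
After event 5: A_seq=257 A_ack=344 B_seq=344 B_ack=257

257 344 344 257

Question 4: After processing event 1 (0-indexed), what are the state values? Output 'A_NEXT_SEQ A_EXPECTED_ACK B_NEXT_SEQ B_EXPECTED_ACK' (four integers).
After event 0: A_seq=119 A_ack=200 B_seq=200 B_ack=119
After event 1: A_seq=165 A_ack=200 B_seq=200 B_ack=165

165 200 200 165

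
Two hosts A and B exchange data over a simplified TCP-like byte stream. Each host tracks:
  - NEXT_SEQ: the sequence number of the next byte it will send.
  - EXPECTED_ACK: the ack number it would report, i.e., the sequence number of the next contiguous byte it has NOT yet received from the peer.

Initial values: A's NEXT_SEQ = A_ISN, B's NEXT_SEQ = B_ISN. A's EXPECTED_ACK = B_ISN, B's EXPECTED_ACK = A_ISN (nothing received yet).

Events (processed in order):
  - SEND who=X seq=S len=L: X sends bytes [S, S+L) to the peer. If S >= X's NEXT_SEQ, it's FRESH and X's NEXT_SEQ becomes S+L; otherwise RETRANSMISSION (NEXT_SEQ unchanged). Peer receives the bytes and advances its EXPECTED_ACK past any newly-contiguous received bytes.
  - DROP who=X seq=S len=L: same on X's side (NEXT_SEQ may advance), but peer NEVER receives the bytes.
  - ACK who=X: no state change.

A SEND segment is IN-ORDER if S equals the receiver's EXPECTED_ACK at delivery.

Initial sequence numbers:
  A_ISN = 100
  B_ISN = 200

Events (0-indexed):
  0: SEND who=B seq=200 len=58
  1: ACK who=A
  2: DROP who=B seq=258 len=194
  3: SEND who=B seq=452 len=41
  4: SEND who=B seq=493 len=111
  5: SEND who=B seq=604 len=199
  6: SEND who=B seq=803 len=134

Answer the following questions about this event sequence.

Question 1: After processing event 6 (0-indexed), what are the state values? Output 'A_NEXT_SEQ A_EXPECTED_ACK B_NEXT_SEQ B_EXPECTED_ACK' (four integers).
After event 0: A_seq=100 A_ack=258 B_seq=258 B_ack=100
After event 1: A_seq=100 A_ack=258 B_seq=258 B_ack=100
After event 2: A_seq=100 A_ack=258 B_seq=452 B_ack=100
After event 3: A_seq=100 A_ack=258 B_seq=493 B_ack=100
After event 4: A_seq=100 A_ack=258 B_seq=604 B_ack=100
After event 5: A_seq=100 A_ack=258 B_seq=803 B_ack=100
After event 6: A_seq=100 A_ack=258 B_seq=937 B_ack=100

100 258 937 100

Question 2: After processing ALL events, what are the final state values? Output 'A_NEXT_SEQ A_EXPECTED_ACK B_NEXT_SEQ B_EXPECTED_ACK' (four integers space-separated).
After event 0: A_seq=100 A_ack=258 B_seq=258 B_ack=100
After event 1: A_seq=100 A_ack=258 B_seq=258 B_ack=100
After event 2: A_seq=100 A_ack=258 B_seq=452 B_ack=100
After event 3: A_seq=100 A_ack=258 B_seq=493 B_ack=100
After event 4: A_seq=100 A_ack=258 B_seq=604 B_ack=100
After event 5: A_seq=100 A_ack=258 B_seq=803 B_ack=100
After event 6: A_seq=100 A_ack=258 B_seq=937 B_ack=100

Answer: 100 258 937 100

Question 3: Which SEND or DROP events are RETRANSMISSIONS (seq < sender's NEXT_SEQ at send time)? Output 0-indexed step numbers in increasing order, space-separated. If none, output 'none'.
Step 0: SEND seq=200 -> fresh
Step 2: DROP seq=258 -> fresh
Step 3: SEND seq=452 -> fresh
Step 4: SEND seq=493 -> fresh
Step 5: SEND seq=604 -> fresh
Step 6: SEND seq=803 -> fresh

Answer: none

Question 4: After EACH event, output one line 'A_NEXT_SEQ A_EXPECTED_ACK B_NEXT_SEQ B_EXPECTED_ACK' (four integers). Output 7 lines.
100 258 258 100
100 258 258 100
100 258 452 100
100 258 493 100
100 258 604 100
100 258 803 100
100 258 937 100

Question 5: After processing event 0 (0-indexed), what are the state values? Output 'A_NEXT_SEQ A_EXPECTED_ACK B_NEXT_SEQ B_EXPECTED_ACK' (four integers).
After event 0: A_seq=100 A_ack=258 B_seq=258 B_ack=100

100 258 258 100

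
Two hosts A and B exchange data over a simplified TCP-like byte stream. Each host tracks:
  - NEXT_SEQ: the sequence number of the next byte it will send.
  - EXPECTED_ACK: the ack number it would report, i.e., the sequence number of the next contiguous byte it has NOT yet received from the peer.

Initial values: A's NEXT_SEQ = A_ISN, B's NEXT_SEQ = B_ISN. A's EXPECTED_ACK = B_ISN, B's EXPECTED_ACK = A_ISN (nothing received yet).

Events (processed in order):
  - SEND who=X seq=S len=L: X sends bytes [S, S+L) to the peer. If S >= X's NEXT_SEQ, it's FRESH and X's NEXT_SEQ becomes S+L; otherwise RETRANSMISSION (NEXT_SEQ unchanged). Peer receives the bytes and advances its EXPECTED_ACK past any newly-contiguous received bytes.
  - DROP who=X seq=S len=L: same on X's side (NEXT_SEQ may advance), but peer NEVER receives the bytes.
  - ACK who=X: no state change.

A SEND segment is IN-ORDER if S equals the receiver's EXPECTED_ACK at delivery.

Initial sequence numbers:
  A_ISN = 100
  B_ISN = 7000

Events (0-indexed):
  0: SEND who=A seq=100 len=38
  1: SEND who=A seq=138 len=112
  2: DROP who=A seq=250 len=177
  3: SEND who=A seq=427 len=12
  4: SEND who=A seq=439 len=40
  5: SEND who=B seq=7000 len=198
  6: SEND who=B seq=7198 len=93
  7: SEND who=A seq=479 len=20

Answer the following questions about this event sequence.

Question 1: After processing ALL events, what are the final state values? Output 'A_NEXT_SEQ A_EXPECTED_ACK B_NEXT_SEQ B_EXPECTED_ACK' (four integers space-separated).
After event 0: A_seq=138 A_ack=7000 B_seq=7000 B_ack=138
After event 1: A_seq=250 A_ack=7000 B_seq=7000 B_ack=250
After event 2: A_seq=427 A_ack=7000 B_seq=7000 B_ack=250
After event 3: A_seq=439 A_ack=7000 B_seq=7000 B_ack=250
After event 4: A_seq=479 A_ack=7000 B_seq=7000 B_ack=250
After event 5: A_seq=479 A_ack=7198 B_seq=7198 B_ack=250
After event 6: A_seq=479 A_ack=7291 B_seq=7291 B_ack=250
After event 7: A_seq=499 A_ack=7291 B_seq=7291 B_ack=250

Answer: 499 7291 7291 250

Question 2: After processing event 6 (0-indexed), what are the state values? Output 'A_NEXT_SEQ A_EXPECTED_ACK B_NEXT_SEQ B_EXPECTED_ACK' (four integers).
After event 0: A_seq=138 A_ack=7000 B_seq=7000 B_ack=138
After event 1: A_seq=250 A_ack=7000 B_seq=7000 B_ack=250
After event 2: A_seq=427 A_ack=7000 B_seq=7000 B_ack=250
After event 3: A_seq=439 A_ack=7000 B_seq=7000 B_ack=250
After event 4: A_seq=479 A_ack=7000 B_seq=7000 B_ack=250
After event 5: A_seq=479 A_ack=7198 B_seq=7198 B_ack=250
After event 6: A_seq=479 A_ack=7291 B_seq=7291 B_ack=250

479 7291 7291 250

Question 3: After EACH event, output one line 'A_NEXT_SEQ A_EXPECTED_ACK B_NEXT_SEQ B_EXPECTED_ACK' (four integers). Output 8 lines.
138 7000 7000 138
250 7000 7000 250
427 7000 7000 250
439 7000 7000 250
479 7000 7000 250
479 7198 7198 250
479 7291 7291 250
499 7291 7291 250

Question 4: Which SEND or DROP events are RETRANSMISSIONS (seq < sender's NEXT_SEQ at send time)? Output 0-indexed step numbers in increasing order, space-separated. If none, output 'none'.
Step 0: SEND seq=100 -> fresh
Step 1: SEND seq=138 -> fresh
Step 2: DROP seq=250 -> fresh
Step 3: SEND seq=427 -> fresh
Step 4: SEND seq=439 -> fresh
Step 5: SEND seq=7000 -> fresh
Step 6: SEND seq=7198 -> fresh
Step 7: SEND seq=479 -> fresh

Answer: none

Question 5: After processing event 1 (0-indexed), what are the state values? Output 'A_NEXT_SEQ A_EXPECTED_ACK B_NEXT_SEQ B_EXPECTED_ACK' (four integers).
After event 0: A_seq=138 A_ack=7000 B_seq=7000 B_ack=138
After event 1: A_seq=250 A_ack=7000 B_seq=7000 B_ack=250

250 7000 7000 250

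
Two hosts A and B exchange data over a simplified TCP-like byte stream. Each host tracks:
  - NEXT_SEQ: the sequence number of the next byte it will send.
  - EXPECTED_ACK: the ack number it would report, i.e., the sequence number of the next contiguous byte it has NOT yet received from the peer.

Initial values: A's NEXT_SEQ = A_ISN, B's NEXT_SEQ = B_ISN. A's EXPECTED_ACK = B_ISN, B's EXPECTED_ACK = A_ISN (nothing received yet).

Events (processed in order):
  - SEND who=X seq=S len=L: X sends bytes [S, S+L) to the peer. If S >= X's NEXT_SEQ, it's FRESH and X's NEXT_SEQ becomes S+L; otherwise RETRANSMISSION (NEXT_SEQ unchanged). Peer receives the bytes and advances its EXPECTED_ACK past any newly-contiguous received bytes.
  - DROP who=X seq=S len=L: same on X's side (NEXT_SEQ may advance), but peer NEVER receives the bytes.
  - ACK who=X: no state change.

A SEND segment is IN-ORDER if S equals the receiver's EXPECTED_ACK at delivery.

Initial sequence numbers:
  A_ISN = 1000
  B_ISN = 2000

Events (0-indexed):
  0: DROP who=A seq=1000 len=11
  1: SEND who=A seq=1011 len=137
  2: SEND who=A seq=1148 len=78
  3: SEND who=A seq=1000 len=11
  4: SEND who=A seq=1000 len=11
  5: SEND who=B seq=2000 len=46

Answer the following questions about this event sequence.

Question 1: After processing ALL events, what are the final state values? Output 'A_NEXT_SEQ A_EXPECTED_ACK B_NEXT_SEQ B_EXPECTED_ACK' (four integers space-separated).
Answer: 1226 2046 2046 1226

Derivation:
After event 0: A_seq=1011 A_ack=2000 B_seq=2000 B_ack=1000
After event 1: A_seq=1148 A_ack=2000 B_seq=2000 B_ack=1000
After event 2: A_seq=1226 A_ack=2000 B_seq=2000 B_ack=1000
After event 3: A_seq=1226 A_ack=2000 B_seq=2000 B_ack=1226
After event 4: A_seq=1226 A_ack=2000 B_seq=2000 B_ack=1226
After event 5: A_seq=1226 A_ack=2046 B_seq=2046 B_ack=1226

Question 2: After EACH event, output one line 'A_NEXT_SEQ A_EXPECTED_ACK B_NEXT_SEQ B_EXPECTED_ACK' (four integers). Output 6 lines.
1011 2000 2000 1000
1148 2000 2000 1000
1226 2000 2000 1000
1226 2000 2000 1226
1226 2000 2000 1226
1226 2046 2046 1226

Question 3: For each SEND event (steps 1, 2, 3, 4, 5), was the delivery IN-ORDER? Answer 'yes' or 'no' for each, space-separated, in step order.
Step 1: SEND seq=1011 -> out-of-order
Step 2: SEND seq=1148 -> out-of-order
Step 3: SEND seq=1000 -> in-order
Step 4: SEND seq=1000 -> out-of-order
Step 5: SEND seq=2000 -> in-order

Answer: no no yes no yes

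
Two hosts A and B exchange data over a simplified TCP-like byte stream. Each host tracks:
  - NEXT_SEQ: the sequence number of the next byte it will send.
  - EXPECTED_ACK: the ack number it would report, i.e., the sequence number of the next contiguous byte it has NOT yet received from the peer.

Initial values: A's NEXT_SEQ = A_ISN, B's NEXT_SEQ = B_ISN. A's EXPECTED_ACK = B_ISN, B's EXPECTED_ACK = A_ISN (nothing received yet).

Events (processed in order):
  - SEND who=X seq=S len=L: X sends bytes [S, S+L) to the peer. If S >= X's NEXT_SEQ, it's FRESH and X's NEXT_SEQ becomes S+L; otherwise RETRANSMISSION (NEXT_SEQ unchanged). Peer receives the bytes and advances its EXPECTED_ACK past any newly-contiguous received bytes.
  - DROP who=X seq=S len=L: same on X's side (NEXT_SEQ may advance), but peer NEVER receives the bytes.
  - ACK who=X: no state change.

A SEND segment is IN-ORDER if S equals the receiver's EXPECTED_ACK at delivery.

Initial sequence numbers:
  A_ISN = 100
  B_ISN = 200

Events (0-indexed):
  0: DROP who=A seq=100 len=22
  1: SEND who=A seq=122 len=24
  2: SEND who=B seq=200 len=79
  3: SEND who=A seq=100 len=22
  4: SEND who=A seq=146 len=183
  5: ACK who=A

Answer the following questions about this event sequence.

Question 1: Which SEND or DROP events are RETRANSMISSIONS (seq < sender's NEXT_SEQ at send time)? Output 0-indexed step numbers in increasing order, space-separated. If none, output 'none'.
Step 0: DROP seq=100 -> fresh
Step 1: SEND seq=122 -> fresh
Step 2: SEND seq=200 -> fresh
Step 3: SEND seq=100 -> retransmit
Step 4: SEND seq=146 -> fresh

Answer: 3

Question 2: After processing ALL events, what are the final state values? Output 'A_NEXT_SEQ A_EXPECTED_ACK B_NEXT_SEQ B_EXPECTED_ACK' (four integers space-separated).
After event 0: A_seq=122 A_ack=200 B_seq=200 B_ack=100
After event 1: A_seq=146 A_ack=200 B_seq=200 B_ack=100
After event 2: A_seq=146 A_ack=279 B_seq=279 B_ack=100
After event 3: A_seq=146 A_ack=279 B_seq=279 B_ack=146
After event 4: A_seq=329 A_ack=279 B_seq=279 B_ack=329
After event 5: A_seq=329 A_ack=279 B_seq=279 B_ack=329

Answer: 329 279 279 329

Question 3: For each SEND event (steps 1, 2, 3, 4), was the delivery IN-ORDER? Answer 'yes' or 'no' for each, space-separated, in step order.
Answer: no yes yes yes

Derivation:
Step 1: SEND seq=122 -> out-of-order
Step 2: SEND seq=200 -> in-order
Step 3: SEND seq=100 -> in-order
Step 4: SEND seq=146 -> in-order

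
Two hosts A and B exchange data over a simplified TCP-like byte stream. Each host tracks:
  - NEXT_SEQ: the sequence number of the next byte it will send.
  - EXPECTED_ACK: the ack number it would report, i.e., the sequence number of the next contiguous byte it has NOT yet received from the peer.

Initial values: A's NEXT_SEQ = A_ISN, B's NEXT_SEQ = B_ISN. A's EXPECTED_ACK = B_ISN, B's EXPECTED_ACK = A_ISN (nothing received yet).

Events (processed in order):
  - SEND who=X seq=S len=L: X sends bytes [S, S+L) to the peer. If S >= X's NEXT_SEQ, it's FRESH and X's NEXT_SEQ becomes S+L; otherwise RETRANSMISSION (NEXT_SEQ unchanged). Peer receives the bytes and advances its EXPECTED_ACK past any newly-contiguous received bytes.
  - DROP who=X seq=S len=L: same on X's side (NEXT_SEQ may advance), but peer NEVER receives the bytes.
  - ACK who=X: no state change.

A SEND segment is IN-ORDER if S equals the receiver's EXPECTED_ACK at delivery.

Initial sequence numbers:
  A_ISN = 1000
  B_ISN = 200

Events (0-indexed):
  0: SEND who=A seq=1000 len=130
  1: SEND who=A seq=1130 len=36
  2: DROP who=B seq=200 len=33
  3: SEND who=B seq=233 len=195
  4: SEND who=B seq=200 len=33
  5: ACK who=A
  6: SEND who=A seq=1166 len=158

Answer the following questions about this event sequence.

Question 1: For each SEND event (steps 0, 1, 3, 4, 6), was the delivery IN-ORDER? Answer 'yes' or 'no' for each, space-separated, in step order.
Answer: yes yes no yes yes

Derivation:
Step 0: SEND seq=1000 -> in-order
Step 1: SEND seq=1130 -> in-order
Step 3: SEND seq=233 -> out-of-order
Step 4: SEND seq=200 -> in-order
Step 6: SEND seq=1166 -> in-order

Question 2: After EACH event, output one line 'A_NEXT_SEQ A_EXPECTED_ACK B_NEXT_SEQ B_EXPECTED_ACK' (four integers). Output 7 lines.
1130 200 200 1130
1166 200 200 1166
1166 200 233 1166
1166 200 428 1166
1166 428 428 1166
1166 428 428 1166
1324 428 428 1324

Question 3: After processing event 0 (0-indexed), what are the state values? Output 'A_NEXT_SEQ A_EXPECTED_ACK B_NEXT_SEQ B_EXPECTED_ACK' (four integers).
After event 0: A_seq=1130 A_ack=200 B_seq=200 B_ack=1130

1130 200 200 1130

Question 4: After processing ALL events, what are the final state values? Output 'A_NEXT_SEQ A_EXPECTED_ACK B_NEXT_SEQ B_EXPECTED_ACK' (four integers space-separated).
After event 0: A_seq=1130 A_ack=200 B_seq=200 B_ack=1130
After event 1: A_seq=1166 A_ack=200 B_seq=200 B_ack=1166
After event 2: A_seq=1166 A_ack=200 B_seq=233 B_ack=1166
After event 3: A_seq=1166 A_ack=200 B_seq=428 B_ack=1166
After event 4: A_seq=1166 A_ack=428 B_seq=428 B_ack=1166
After event 5: A_seq=1166 A_ack=428 B_seq=428 B_ack=1166
After event 6: A_seq=1324 A_ack=428 B_seq=428 B_ack=1324

Answer: 1324 428 428 1324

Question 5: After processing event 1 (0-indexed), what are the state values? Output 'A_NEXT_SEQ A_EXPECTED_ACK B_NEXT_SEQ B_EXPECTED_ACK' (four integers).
After event 0: A_seq=1130 A_ack=200 B_seq=200 B_ack=1130
After event 1: A_seq=1166 A_ack=200 B_seq=200 B_ack=1166

1166 200 200 1166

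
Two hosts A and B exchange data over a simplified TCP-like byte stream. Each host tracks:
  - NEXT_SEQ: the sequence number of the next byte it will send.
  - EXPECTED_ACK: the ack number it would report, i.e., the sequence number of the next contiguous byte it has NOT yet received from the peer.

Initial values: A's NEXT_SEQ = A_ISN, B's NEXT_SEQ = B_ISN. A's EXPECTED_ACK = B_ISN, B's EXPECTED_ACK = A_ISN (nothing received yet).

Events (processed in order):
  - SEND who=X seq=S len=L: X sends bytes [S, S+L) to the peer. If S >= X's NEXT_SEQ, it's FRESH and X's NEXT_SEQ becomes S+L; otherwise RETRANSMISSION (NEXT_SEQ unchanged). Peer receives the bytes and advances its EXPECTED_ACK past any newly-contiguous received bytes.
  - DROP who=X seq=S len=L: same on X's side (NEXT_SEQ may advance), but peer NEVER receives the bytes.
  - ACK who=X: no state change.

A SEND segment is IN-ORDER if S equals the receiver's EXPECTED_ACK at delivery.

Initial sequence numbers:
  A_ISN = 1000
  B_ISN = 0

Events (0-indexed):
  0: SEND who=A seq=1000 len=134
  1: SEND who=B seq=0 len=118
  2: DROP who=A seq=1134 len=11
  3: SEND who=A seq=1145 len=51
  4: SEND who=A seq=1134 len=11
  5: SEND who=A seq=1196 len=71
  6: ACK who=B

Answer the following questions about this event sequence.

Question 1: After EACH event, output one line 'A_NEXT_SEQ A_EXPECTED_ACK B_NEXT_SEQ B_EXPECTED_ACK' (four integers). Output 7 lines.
1134 0 0 1134
1134 118 118 1134
1145 118 118 1134
1196 118 118 1134
1196 118 118 1196
1267 118 118 1267
1267 118 118 1267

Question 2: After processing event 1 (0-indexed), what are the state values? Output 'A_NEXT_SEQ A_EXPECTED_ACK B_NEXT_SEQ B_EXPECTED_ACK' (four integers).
After event 0: A_seq=1134 A_ack=0 B_seq=0 B_ack=1134
After event 1: A_seq=1134 A_ack=118 B_seq=118 B_ack=1134

1134 118 118 1134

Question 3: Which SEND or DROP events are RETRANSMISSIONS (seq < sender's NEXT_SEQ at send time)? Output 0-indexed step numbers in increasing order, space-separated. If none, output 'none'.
Answer: 4

Derivation:
Step 0: SEND seq=1000 -> fresh
Step 1: SEND seq=0 -> fresh
Step 2: DROP seq=1134 -> fresh
Step 3: SEND seq=1145 -> fresh
Step 4: SEND seq=1134 -> retransmit
Step 5: SEND seq=1196 -> fresh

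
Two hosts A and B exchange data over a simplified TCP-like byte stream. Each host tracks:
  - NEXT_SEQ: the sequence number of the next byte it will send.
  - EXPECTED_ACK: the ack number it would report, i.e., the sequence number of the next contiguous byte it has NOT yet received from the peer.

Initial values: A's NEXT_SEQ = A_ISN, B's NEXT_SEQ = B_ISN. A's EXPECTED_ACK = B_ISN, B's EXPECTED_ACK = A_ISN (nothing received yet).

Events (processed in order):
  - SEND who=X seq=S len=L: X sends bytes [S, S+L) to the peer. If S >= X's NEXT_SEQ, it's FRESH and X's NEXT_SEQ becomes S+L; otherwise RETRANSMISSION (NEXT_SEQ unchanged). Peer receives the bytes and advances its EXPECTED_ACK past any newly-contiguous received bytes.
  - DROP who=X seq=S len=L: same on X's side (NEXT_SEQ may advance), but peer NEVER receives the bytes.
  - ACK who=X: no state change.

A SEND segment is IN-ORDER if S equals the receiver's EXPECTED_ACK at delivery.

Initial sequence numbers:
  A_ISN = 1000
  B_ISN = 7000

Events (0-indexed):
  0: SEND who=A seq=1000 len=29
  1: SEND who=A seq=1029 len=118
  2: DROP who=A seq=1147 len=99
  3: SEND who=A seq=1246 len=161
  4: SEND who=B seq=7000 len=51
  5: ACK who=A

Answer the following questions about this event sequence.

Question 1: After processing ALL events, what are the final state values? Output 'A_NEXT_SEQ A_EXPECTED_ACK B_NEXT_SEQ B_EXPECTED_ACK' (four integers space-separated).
Answer: 1407 7051 7051 1147

Derivation:
After event 0: A_seq=1029 A_ack=7000 B_seq=7000 B_ack=1029
After event 1: A_seq=1147 A_ack=7000 B_seq=7000 B_ack=1147
After event 2: A_seq=1246 A_ack=7000 B_seq=7000 B_ack=1147
After event 3: A_seq=1407 A_ack=7000 B_seq=7000 B_ack=1147
After event 4: A_seq=1407 A_ack=7051 B_seq=7051 B_ack=1147
After event 5: A_seq=1407 A_ack=7051 B_seq=7051 B_ack=1147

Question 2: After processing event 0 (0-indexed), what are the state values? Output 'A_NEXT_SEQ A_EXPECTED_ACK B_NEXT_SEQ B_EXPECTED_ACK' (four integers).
After event 0: A_seq=1029 A_ack=7000 B_seq=7000 B_ack=1029

1029 7000 7000 1029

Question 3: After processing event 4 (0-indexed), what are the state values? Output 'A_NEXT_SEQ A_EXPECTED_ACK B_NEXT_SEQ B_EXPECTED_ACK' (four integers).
After event 0: A_seq=1029 A_ack=7000 B_seq=7000 B_ack=1029
After event 1: A_seq=1147 A_ack=7000 B_seq=7000 B_ack=1147
After event 2: A_seq=1246 A_ack=7000 B_seq=7000 B_ack=1147
After event 3: A_seq=1407 A_ack=7000 B_seq=7000 B_ack=1147
After event 4: A_seq=1407 A_ack=7051 B_seq=7051 B_ack=1147

1407 7051 7051 1147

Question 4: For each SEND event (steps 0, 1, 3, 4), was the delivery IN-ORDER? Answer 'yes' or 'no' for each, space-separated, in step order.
Step 0: SEND seq=1000 -> in-order
Step 1: SEND seq=1029 -> in-order
Step 3: SEND seq=1246 -> out-of-order
Step 4: SEND seq=7000 -> in-order

Answer: yes yes no yes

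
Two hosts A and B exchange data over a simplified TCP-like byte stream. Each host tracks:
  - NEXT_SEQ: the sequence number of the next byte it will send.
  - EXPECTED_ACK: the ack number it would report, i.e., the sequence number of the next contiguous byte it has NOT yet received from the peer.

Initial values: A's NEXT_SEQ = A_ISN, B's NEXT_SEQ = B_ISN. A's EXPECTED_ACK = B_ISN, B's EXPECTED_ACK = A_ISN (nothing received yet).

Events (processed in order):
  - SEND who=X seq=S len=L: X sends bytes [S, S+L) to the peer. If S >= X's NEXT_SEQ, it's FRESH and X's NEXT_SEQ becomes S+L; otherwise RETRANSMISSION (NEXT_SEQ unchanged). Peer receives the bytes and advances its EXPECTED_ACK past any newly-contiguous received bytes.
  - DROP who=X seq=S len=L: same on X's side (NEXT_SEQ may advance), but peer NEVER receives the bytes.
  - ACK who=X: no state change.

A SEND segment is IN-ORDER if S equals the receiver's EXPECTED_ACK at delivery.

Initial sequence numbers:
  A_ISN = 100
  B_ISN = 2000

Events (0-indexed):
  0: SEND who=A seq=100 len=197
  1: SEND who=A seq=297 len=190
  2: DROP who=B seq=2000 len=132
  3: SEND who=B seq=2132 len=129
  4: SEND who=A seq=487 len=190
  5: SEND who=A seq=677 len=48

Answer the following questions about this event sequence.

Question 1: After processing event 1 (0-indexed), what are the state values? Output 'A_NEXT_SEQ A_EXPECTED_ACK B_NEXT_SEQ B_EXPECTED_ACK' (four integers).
After event 0: A_seq=297 A_ack=2000 B_seq=2000 B_ack=297
After event 1: A_seq=487 A_ack=2000 B_seq=2000 B_ack=487

487 2000 2000 487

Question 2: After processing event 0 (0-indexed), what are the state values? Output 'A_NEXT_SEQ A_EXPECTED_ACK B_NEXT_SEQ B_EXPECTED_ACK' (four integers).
After event 0: A_seq=297 A_ack=2000 B_seq=2000 B_ack=297

297 2000 2000 297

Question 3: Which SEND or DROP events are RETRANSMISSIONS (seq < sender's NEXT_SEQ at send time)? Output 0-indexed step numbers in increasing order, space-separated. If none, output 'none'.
Step 0: SEND seq=100 -> fresh
Step 1: SEND seq=297 -> fresh
Step 2: DROP seq=2000 -> fresh
Step 3: SEND seq=2132 -> fresh
Step 4: SEND seq=487 -> fresh
Step 5: SEND seq=677 -> fresh

Answer: none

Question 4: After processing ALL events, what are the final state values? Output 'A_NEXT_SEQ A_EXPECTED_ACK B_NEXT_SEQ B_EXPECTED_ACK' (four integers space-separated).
After event 0: A_seq=297 A_ack=2000 B_seq=2000 B_ack=297
After event 1: A_seq=487 A_ack=2000 B_seq=2000 B_ack=487
After event 2: A_seq=487 A_ack=2000 B_seq=2132 B_ack=487
After event 3: A_seq=487 A_ack=2000 B_seq=2261 B_ack=487
After event 4: A_seq=677 A_ack=2000 B_seq=2261 B_ack=677
After event 5: A_seq=725 A_ack=2000 B_seq=2261 B_ack=725

Answer: 725 2000 2261 725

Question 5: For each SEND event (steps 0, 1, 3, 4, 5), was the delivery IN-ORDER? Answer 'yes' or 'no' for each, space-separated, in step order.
Step 0: SEND seq=100 -> in-order
Step 1: SEND seq=297 -> in-order
Step 3: SEND seq=2132 -> out-of-order
Step 4: SEND seq=487 -> in-order
Step 5: SEND seq=677 -> in-order

Answer: yes yes no yes yes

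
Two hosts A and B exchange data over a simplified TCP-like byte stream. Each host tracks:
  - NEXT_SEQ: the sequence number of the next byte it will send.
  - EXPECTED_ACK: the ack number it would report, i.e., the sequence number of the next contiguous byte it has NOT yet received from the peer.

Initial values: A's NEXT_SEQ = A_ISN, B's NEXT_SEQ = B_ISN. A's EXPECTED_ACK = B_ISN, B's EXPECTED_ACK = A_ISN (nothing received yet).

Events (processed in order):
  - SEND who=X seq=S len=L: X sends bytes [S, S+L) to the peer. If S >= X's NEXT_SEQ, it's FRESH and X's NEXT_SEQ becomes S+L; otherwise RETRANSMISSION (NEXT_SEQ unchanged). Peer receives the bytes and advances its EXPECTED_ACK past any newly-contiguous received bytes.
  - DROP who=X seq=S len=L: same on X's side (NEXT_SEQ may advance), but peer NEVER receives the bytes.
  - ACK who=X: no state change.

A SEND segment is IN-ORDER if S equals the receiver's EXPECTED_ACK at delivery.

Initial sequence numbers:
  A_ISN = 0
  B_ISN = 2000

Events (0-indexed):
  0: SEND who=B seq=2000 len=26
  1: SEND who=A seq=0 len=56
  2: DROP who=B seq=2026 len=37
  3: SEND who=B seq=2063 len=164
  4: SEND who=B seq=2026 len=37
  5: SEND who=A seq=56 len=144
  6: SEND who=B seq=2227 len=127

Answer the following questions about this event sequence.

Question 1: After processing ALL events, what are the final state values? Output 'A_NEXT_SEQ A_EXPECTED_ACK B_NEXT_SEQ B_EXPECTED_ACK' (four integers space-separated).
Answer: 200 2354 2354 200

Derivation:
After event 0: A_seq=0 A_ack=2026 B_seq=2026 B_ack=0
After event 1: A_seq=56 A_ack=2026 B_seq=2026 B_ack=56
After event 2: A_seq=56 A_ack=2026 B_seq=2063 B_ack=56
After event 3: A_seq=56 A_ack=2026 B_seq=2227 B_ack=56
After event 4: A_seq=56 A_ack=2227 B_seq=2227 B_ack=56
After event 5: A_seq=200 A_ack=2227 B_seq=2227 B_ack=200
After event 6: A_seq=200 A_ack=2354 B_seq=2354 B_ack=200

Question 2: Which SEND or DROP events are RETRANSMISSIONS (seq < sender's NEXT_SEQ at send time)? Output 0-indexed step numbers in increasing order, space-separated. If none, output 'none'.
Step 0: SEND seq=2000 -> fresh
Step 1: SEND seq=0 -> fresh
Step 2: DROP seq=2026 -> fresh
Step 3: SEND seq=2063 -> fresh
Step 4: SEND seq=2026 -> retransmit
Step 5: SEND seq=56 -> fresh
Step 6: SEND seq=2227 -> fresh

Answer: 4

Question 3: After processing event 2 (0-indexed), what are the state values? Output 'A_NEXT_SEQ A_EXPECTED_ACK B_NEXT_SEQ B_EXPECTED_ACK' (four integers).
After event 0: A_seq=0 A_ack=2026 B_seq=2026 B_ack=0
After event 1: A_seq=56 A_ack=2026 B_seq=2026 B_ack=56
After event 2: A_seq=56 A_ack=2026 B_seq=2063 B_ack=56

56 2026 2063 56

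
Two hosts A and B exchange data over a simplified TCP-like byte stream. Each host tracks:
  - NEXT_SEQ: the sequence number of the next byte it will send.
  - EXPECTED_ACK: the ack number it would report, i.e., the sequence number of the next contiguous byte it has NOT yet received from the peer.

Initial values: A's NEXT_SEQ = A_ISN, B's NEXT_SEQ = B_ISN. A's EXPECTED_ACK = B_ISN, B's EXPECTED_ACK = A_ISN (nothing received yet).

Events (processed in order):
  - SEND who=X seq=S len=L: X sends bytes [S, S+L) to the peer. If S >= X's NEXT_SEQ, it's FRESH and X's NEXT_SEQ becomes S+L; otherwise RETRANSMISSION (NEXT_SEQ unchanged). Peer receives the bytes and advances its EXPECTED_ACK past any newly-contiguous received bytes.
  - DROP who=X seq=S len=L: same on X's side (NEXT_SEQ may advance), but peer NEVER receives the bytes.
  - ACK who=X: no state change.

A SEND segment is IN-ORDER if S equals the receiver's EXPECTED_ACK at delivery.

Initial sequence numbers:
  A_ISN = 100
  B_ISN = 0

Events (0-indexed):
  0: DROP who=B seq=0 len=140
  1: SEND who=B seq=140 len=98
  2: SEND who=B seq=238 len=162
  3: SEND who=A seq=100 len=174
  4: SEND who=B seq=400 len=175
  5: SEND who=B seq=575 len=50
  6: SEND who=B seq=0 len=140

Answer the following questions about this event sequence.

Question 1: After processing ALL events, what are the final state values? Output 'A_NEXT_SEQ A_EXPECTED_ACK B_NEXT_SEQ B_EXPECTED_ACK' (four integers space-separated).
Answer: 274 625 625 274

Derivation:
After event 0: A_seq=100 A_ack=0 B_seq=140 B_ack=100
After event 1: A_seq=100 A_ack=0 B_seq=238 B_ack=100
After event 2: A_seq=100 A_ack=0 B_seq=400 B_ack=100
After event 3: A_seq=274 A_ack=0 B_seq=400 B_ack=274
After event 4: A_seq=274 A_ack=0 B_seq=575 B_ack=274
After event 5: A_seq=274 A_ack=0 B_seq=625 B_ack=274
After event 6: A_seq=274 A_ack=625 B_seq=625 B_ack=274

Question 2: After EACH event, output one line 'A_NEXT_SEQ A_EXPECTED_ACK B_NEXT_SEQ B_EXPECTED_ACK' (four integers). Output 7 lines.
100 0 140 100
100 0 238 100
100 0 400 100
274 0 400 274
274 0 575 274
274 0 625 274
274 625 625 274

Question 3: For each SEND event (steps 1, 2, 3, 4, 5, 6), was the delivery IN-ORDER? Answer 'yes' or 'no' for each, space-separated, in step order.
Answer: no no yes no no yes

Derivation:
Step 1: SEND seq=140 -> out-of-order
Step 2: SEND seq=238 -> out-of-order
Step 3: SEND seq=100 -> in-order
Step 4: SEND seq=400 -> out-of-order
Step 5: SEND seq=575 -> out-of-order
Step 6: SEND seq=0 -> in-order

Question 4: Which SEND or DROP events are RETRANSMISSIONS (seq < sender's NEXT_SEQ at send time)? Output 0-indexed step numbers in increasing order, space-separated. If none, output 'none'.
Step 0: DROP seq=0 -> fresh
Step 1: SEND seq=140 -> fresh
Step 2: SEND seq=238 -> fresh
Step 3: SEND seq=100 -> fresh
Step 4: SEND seq=400 -> fresh
Step 5: SEND seq=575 -> fresh
Step 6: SEND seq=0 -> retransmit

Answer: 6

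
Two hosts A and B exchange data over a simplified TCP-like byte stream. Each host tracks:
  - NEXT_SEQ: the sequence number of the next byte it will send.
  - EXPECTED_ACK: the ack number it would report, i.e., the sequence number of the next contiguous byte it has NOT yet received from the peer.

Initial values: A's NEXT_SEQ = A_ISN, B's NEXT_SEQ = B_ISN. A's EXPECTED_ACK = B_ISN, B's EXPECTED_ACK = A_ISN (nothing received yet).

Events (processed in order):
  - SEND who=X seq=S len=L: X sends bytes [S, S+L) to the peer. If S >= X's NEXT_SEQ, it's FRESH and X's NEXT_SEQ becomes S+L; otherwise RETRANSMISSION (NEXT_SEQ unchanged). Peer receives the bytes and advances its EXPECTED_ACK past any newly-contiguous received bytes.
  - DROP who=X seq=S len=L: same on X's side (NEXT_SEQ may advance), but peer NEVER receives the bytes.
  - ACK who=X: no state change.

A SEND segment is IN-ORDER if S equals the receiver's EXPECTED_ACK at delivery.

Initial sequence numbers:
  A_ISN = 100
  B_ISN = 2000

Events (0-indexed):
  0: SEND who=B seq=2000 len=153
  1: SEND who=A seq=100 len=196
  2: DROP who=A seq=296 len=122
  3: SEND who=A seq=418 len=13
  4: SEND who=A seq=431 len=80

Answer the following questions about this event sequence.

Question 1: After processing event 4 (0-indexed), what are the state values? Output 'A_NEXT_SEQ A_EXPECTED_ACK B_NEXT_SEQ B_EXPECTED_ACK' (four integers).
After event 0: A_seq=100 A_ack=2153 B_seq=2153 B_ack=100
After event 1: A_seq=296 A_ack=2153 B_seq=2153 B_ack=296
After event 2: A_seq=418 A_ack=2153 B_seq=2153 B_ack=296
After event 3: A_seq=431 A_ack=2153 B_seq=2153 B_ack=296
After event 4: A_seq=511 A_ack=2153 B_seq=2153 B_ack=296

511 2153 2153 296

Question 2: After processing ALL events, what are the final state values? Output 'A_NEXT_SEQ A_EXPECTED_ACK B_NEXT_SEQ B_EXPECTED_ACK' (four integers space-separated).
Answer: 511 2153 2153 296

Derivation:
After event 0: A_seq=100 A_ack=2153 B_seq=2153 B_ack=100
After event 1: A_seq=296 A_ack=2153 B_seq=2153 B_ack=296
After event 2: A_seq=418 A_ack=2153 B_seq=2153 B_ack=296
After event 3: A_seq=431 A_ack=2153 B_seq=2153 B_ack=296
After event 4: A_seq=511 A_ack=2153 B_seq=2153 B_ack=296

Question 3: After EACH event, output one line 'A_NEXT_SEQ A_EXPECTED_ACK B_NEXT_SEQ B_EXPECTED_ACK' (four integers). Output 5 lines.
100 2153 2153 100
296 2153 2153 296
418 2153 2153 296
431 2153 2153 296
511 2153 2153 296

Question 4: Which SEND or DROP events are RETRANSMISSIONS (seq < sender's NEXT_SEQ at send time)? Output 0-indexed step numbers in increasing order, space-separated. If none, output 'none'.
Step 0: SEND seq=2000 -> fresh
Step 1: SEND seq=100 -> fresh
Step 2: DROP seq=296 -> fresh
Step 3: SEND seq=418 -> fresh
Step 4: SEND seq=431 -> fresh

Answer: none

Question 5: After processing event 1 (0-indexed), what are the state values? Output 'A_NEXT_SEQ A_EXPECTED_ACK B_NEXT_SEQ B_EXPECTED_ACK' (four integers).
After event 0: A_seq=100 A_ack=2153 B_seq=2153 B_ack=100
After event 1: A_seq=296 A_ack=2153 B_seq=2153 B_ack=296

296 2153 2153 296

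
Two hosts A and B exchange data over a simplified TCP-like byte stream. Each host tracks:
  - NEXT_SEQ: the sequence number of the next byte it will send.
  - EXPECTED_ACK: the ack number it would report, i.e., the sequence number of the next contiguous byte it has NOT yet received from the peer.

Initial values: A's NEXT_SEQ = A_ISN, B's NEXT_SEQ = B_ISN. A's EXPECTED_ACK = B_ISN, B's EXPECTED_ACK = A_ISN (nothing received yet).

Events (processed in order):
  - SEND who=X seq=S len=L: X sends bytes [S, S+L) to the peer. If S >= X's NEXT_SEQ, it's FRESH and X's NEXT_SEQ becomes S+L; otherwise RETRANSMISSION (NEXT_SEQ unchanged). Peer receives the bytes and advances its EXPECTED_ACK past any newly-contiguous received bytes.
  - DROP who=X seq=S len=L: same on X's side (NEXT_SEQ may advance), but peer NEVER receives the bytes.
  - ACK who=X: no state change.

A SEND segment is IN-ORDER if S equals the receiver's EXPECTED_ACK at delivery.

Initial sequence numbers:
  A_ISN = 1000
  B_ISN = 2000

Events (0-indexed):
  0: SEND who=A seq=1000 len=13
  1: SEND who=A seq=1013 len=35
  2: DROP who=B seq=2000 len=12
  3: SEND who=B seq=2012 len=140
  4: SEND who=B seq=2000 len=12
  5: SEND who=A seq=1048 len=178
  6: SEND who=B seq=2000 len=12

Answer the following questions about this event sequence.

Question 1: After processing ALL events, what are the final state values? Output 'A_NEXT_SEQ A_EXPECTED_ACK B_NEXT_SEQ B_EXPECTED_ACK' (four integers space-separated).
After event 0: A_seq=1013 A_ack=2000 B_seq=2000 B_ack=1013
After event 1: A_seq=1048 A_ack=2000 B_seq=2000 B_ack=1048
After event 2: A_seq=1048 A_ack=2000 B_seq=2012 B_ack=1048
After event 3: A_seq=1048 A_ack=2000 B_seq=2152 B_ack=1048
After event 4: A_seq=1048 A_ack=2152 B_seq=2152 B_ack=1048
After event 5: A_seq=1226 A_ack=2152 B_seq=2152 B_ack=1226
After event 6: A_seq=1226 A_ack=2152 B_seq=2152 B_ack=1226

Answer: 1226 2152 2152 1226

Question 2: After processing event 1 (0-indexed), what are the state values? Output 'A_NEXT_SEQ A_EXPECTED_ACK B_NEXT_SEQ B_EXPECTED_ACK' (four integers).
After event 0: A_seq=1013 A_ack=2000 B_seq=2000 B_ack=1013
After event 1: A_seq=1048 A_ack=2000 B_seq=2000 B_ack=1048

1048 2000 2000 1048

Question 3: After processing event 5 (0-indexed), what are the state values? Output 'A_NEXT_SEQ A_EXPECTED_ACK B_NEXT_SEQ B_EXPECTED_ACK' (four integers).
After event 0: A_seq=1013 A_ack=2000 B_seq=2000 B_ack=1013
After event 1: A_seq=1048 A_ack=2000 B_seq=2000 B_ack=1048
After event 2: A_seq=1048 A_ack=2000 B_seq=2012 B_ack=1048
After event 3: A_seq=1048 A_ack=2000 B_seq=2152 B_ack=1048
After event 4: A_seq=1048 A_ack=2152 B_seq=2152 B_ack=1048
After event 5: A_seq=1226 A_ack=2152 B_seq=2152 B_ack=1226

1226 2152 2152 1226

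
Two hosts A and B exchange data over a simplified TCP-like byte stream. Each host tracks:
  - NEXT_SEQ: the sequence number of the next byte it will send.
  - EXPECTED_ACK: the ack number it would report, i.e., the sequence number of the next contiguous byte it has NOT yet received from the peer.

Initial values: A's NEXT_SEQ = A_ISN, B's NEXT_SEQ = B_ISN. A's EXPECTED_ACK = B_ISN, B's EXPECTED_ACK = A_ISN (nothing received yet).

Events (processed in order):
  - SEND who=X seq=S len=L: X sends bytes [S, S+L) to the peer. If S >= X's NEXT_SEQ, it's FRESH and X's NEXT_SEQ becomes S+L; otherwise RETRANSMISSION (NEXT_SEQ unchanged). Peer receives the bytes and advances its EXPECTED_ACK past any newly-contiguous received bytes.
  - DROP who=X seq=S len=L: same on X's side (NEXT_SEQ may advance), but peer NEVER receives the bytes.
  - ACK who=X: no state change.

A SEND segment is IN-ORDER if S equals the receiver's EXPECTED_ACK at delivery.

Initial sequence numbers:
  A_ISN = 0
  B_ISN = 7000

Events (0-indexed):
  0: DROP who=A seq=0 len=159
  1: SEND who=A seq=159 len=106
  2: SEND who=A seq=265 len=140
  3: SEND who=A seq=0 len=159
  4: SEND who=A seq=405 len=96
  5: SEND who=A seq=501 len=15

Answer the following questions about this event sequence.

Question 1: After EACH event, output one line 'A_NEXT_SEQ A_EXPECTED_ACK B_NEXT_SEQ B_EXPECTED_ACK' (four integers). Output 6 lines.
159 7000 7000 0
265 7000 7000 0
405 7000 7000 0
405 7000 7000 405
501 7000 7000 501
516 7000 7000 516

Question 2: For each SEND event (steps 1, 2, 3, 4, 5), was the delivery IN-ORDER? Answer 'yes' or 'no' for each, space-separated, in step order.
Step 1: SEND seq=159 -> out-of-order
Step 2: SEND seq=265 -> out-of-order
Step 3: SEND seq=0 -> in-order
Step 4: SEND seq=405 -> in-order
Step 5: SEND seq=501 -> in-order

Answer: no no yes yes yes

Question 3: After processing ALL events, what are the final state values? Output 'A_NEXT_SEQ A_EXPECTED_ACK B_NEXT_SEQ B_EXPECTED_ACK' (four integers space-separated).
Answer: 516 7000 7000 516

Derivation:
After event 0: A_seq=159 A_ack=7000 B_seq=7000 B_ack=0
After event 1: A_seq=265 A_ack=7000 B_seq=7000 B_ack=0
After event 2: A_seq=405 A_ack=7000 B_seq=7000 B_ack=0
After event 3: A_seq=405 A_ack=7000 B_seq=7000 B_ack=405
After event 4: A_seq=501 A_ack=7000 B_seq=7000 B_ack=501
After event 5: A_seq=516 A_ack=7000 B_seq=7000 B_ack=516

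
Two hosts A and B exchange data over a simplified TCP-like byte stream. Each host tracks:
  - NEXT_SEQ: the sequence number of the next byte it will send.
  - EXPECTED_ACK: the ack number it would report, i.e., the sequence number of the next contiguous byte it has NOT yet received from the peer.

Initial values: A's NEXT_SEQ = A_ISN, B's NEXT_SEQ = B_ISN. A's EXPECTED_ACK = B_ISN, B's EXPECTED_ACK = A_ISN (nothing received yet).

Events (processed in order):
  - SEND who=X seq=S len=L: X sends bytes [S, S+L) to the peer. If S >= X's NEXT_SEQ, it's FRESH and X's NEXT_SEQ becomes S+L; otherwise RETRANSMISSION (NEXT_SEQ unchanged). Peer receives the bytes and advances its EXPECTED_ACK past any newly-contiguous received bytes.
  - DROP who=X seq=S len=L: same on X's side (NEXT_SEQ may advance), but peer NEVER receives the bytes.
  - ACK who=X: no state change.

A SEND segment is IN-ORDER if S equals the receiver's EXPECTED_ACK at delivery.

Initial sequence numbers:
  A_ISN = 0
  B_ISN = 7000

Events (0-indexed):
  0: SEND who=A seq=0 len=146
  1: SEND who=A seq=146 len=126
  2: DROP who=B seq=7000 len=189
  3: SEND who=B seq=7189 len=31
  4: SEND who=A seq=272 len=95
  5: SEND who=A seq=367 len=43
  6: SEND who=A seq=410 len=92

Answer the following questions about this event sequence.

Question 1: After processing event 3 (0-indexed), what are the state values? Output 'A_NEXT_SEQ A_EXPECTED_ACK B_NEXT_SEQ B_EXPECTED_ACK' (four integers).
After event 0: A_seq=146 A_ack=7000 B_seq=7000 B_ack=146
After event 1: A_seq=272 A_ack=7000 B_seq=7000 B_ack=272
After event 2: A_seq=272 A_ack=7000 B_seq=7189 B_ack=272
After event 3: A_seq=272 A_ack=7000 B_seq=7220 B_ack=272

272 7000 7220 272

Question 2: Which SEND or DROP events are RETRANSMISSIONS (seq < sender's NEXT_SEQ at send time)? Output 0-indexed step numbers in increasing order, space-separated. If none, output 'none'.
Step 0: SEND seq=0 -> fresh
Step 1: SEND seq=146 -> fresh
Step 2: DROP seq=7000 -> fresh
Step 3: SEND seq=7189 -> fresh
Step 4: SEND seq=272 -> fresh
Step 5: SEND seq=367 -> fresh
Step 6: SEND seq=410 -> fresh

Answer: none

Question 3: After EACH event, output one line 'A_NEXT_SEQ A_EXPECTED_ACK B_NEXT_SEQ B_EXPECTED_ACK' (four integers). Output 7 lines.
146 7000 7000 146
272 7000 7000 272
272 7000 7189 272
272 7000 7220 272
367 7000 7220 367
410 7000 7220 410
502 7000 7220 502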